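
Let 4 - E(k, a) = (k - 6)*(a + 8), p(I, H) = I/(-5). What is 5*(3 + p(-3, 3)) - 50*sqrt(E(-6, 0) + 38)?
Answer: 18 - 50*sqrt(138) ≈ -569.37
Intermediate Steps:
p(I, H) = -I/5 (p(I, H) = I*(-1/5) = -I/5)
E(k, a) = 4 - (-6 + k)*(8 + a) (E(k, a) = 4 - (k - 6)*(a + 8) = 4 - (-6 + k)*(8 + a))
5*(3 + p(-3, 3)) - 50*sqrt(E(-6, 0) + 38) = 5*(3 - 1/5*(-3)) - 50*sqrt((52 - 8*(-6) + 6*0 - 1*0*(-6)) + 38) = 5*(3 + 3/5) - 50*sqrt((52 + 48 + 0 + 0) + 38) = 5*(18/5) - 50*sqrt(100 + 38) = 18 - 50*sqrt(138)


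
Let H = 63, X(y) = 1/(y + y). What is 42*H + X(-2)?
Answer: 10583/4 ≈ 2645.8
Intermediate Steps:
X(y) = 1/(2*y)
42*H + X(-2) = 42*63 + (½)/(-2) = 2646 + (½)*(-½) = 2646 - ¼ = 10583/4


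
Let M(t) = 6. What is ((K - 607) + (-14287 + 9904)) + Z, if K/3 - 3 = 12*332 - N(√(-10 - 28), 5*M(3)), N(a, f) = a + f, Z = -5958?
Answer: 923 - 3*I*√38 ≈ 923.0 - 18.493*I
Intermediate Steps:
K = 11871 - 3*I*√38 (K = 9 + 3*(12*332 - (√(-10 - 28) + 5*6)) = 9 + 3*(3984 - (√(-38) + 30)) = 9 + 3*(3984 - (I*√38 + 30)) = 9 + 3*(3984 - (30 + I*√38)) = 9 + 3*(3984 + (-30 - I*√38)) = 9 + 3*(3954 - I*√38) = 9 + (11862 - 3*I*√38) = 11871 - 3*I*√38 ≈ 11871.0 - 18.493*I)
((K - 607) + (-14287 + 9904)) + Z = (((11871 - 3*I*√38) - 607) + (-14287 + 9904)) - 5958 = ((11264 - 3*I*√38) - 4383) - 5958 = (6881 - 3*I*√38) - 5958 = 923 - 3*I*√38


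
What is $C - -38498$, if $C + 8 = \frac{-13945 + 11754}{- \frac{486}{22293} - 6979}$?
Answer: $\frac{665383481237}{17287037} \approx 38490.0$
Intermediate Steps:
$C = - \frac{132869189}{17287037}$ ($C = -8 + \frac{-13945 + 11754}{- \frac{486}{22293} - 6979} = -8 - \frac{2191}{\left(-486\right) \frac{1}{22293} - 6979} = -8 - \frac{2191}{- \frac{54}{2477} - 6979} = -8 - \frac{2191}{- \frac{17287037}{2477}} = -8 - - \frac{5427107}{17287037} = -8 + \frac{5427107}{17287037} = - \frac{132869189}{17287037} \approx -7.6861$)
$C - -38498 = - \frac{132869189}{17287037} - -38498 = - \frac{132869189}{17287037} + 38498 = \frac{665383481237}{17287037}$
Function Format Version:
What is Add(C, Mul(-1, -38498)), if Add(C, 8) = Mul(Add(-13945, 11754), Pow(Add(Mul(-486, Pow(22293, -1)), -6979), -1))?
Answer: Rational(665383481237, 17287037) ≈ 38490.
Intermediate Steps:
C = Rational(-132869189, 17287037) (C = Add(-8, Mul(Add(-13945, 11754), Pow(Add(Mul(-486, Pow(22293, -1)), -6979), -1))) = Add(-8, Mul(-2191, Pow(Add(Mul(-486, Rational(1, 22293)), -6979), -1))) = Add(-8, Mul(-2191, Pow(Add(Rational(-54, 2477), -6979), -1))) = Add(-8, Mul(-2191, Pow(Rational(-17287037, 2477), -1))) = Add(-8, Mul(-2191, Rational(-2477, 17287037))) = Add(-8, Rational(5427107, 17287037)) = Rational(-132869189, 17287037) ≈ -7.6861)
Add(C, Mul(-1, -38498)) = Add(Rational(-132869189, 17287037), Mul(-1, -38498)) = Add(Rational(-132869189, 17287037), 38498) = Rational(665383481237, 17287037)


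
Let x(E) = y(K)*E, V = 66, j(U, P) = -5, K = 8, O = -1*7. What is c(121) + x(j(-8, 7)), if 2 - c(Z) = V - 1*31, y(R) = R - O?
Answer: -108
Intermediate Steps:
O = -7
y(R) = 7 + R (y(R) = R - 1*(-7) = R + 7 = 7 + R)
x(E) = 15*E (x(E) = (7 + 8)*E = 15*E)
c(Z) = -33 (c(Z) = 2 - (66 - 1*31) = 2 - (66 - 31) = 2 - 1*35 = 2 - 35 = -33)
c(121) + x(j(-8, 7)) = -33 + 15*(-5) = -33 - 75 = -108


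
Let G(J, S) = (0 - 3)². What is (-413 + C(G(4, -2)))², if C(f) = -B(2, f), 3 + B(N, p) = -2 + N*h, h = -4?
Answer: 160000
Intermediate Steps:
B(N, p) = -5 - 4*N (B(N, p) = -3 + (-2 + N*(-4)) = -3 + (-2 - 4*N) = -5 - 4*N)
G(J, S) = 9 (G(J, S) = (-3)² = 9)
C(f) = 13 (C(f) = -(-5 - 4*2) = -(-5 - 8) = -1*(-13) = 13)
(-413 + C(G(4, -2)))² = (-413 + 13)² = (-400)² = 160000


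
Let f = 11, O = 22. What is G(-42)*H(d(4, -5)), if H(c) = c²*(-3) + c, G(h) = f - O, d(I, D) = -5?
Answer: 880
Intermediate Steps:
G(h) = -11 (G(h) = 11 - 1*22 = 11 - 22 = -11)
H(c) = c - 3*c² (H(c) = -3*c² + c = c - 3*c²)
G(-42)*H(d(4, -5)) = -(-55)*(1 - 3*(-5)) = -(-55)*(1 + 15) = -(-55)*16 = -11*(-80) = 880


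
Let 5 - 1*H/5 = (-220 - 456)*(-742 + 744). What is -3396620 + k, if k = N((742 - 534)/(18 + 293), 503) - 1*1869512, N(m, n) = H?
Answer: -5259347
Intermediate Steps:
H = 6785 (H = 25 - 5*(-220 - 456)*(-742 + 744) = 25 - (-3380)*2 = 25 - 5*(-1352) = 25 + 6760 = 6785)
N(m, n) = 6785
k = -1862727 (k = 6785 - 1*1869512 = 6785 - 1869512 = -1862727)
-3396620 + k = -3396620 - 1862727 = -5259347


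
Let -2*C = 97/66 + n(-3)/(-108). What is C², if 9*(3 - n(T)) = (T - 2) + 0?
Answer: 58997761/114318864 ≈ 0.51608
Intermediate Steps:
n(T) = 29/9 - T/9 (n(T) = 3 - ((T - 2) + 0)/9 = 3 - ((-2 + T) + 0)/9 = 3 - (-2 + T)/9 = 3 + (2/9 - T/9) = 29/9 - T/9)
C = -7681/10692 (C = -(97/66 + (29/9 - ⅑*(-3))/(-108))/2 = -(97*(1/66) + (29/9 + ⅓)*(-1/108))/2 = -(97/66 + (32/9)*(-1/108))/2 = -(97/66 - 8/243)/2 = -½*7681/5346 = -7681/10692 ≈ -0.71839)
C² = (-7681/10692)² = 58997761/114318864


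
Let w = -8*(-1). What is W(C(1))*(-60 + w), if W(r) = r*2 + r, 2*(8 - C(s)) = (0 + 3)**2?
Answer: -546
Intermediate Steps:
C(s) = 7/2 (C(s) = 8 - (0 + 3)**2/2 = 8 - 1/2*3**2 = 8 - 1/2*9 = 8 - 9/2 = 7/2)
w = 8
W(r) = 3*r (W(r) = 2*r + r = 3*r)
W(C(1))*(-60 + w) = (3*(7/2))*(-60 + 8) = (21/2)*(-52) = -546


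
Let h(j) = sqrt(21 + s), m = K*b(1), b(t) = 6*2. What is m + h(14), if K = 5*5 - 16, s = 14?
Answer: 108 + sqrt(35) ≈ 113.92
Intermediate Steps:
b(t) = 12
K = 9 (K = 25 - 16 = 9)
m = 108 (m = 9*12 = 108)
h(j) = sqrt(35) (h(j) = sqrt(21 + 14) = sqrt(35))
m + h(14) = 108 + sqrt(35)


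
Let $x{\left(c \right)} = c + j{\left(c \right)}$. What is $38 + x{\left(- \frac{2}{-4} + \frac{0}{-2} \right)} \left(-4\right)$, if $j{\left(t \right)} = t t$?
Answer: $35$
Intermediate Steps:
$j{\left(t \right)} = t^{2}$
$x{\left(c \right)} = c + c^{2}$
$38 + x{\left(- \frac{2}{-4} + \frac{0}{-2} \right)} \left(-4\right) = 38 + \left(- \frac{2}{-4} + \frac{0}{-2}\right) \left(1 + \left(- \frac{2}{-4} + \frac{0}{-2}\right)\right) \left(-4\right) = 38 + \left(\left(-2\right) \left(- \frac{1}{4}\right) + 0 \left(- \frac{1}{2}\right)\right) \left(1 + \left(\left(-2\right) \left(- \frac{1}{4}\right) + 0 \left(- \frac{1}{2}\right)\right)\right) \left(-4\right) = 38 + \left(\frac{1}{2} + 0\right) \left(1 + \left(\frac{1}{2} + 0\right)\right) \left(-4\right) = 38 + \frac{1 + \frac{1}{2}}{2} \left(-4\right) = 38 + \frac{1}{2} \cdot \frac{3}{2} \left(-4\right) = 38 + \frac{3}{4} \left(-4\right) = 38 - 3 = 35$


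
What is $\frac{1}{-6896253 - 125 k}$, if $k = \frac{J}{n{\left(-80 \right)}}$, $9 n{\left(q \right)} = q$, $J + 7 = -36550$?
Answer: $- \frac{16}{118565373} \approx -1.3495 \cdot 10^{-7}$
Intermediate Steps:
$J = -36557$ ($J = -7 - 36550 = -36557$)
$n{\left(q \right)} = \frac{q}{9}$
$k = \frac{329013}{80}$ ($k = - \frac{36557}{\frac{1}{9} \left(-80\right)} = - \frac{36557}{- \frac{80}{9}} = \left(-36557\right) \left(- \frac{9}{80}\right) = \frac{329013}{80} \approx 4112.7$)
$\frac{1}{-6896253 - 125 k} = \frac{1}{-6896253 - \frac{8225325}{16}} = \frac{1}{- \frac{118565373}{16}} = - \frac{16}{118565373}$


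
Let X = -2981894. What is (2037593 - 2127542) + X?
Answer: -3071843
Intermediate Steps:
(2037593 - 2127542) + X = (2037593 - 2127542) - 2981894 = -89949 - 2981894 = -3071843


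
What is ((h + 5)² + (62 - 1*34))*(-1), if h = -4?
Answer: -29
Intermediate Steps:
((h + 5)² + (62 - 1*34))*(-1) = ((-4 + 5)² + (62 - 1*34))*(-1) = (1² + (62 - 34))*(-1) = (1 + 28)*(-1) = 29*(-1) = -29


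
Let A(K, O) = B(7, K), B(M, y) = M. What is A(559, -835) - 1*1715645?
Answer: -1715638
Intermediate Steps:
A(K, O) = 7
A(559, -835) - 1*1715645 = 7 - 1*1715645 = 7 - 1715645 = -1715638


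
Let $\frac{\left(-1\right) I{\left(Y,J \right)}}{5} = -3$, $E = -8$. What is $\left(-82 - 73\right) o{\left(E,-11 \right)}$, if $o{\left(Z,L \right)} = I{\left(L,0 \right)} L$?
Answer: $25575$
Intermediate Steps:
$I{\left(Y,J \right)} = 15$ ($I{\left(Y,J \right)} = \left(-5\right) \left(-3\right) = 15$)
$o{\left(Z,L \right)} = 15 L$
$\left(-82 - 73\right) o{\left(E,-11 \right)} = \left(-82 - 73\right) 15 \left(-11\right) = \left(-155\right) \left(-165\right) = 25575$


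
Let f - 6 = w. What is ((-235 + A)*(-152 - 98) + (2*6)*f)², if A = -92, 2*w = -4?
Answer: 6690912804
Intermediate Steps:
w = -2 (w = (½)*(-4) = -2)
f = 4 (f = 6 - 2 = 4)
((-235 + A)*(-152 - 98) + (2*6)*f)² = ((-235 - 92)*(-152 - 98) + (2*6)*4)² = (-327*(-250) + 12*4)² = (81750 + 48)² = 81798² = 6690912804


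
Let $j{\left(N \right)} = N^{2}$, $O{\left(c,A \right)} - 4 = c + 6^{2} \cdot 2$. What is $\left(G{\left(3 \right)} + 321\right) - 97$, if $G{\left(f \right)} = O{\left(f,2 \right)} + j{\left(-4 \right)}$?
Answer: $319$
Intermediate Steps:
$O{\left(c,A \right)} = 76 + c$ ($O{\left(c,A \right)} = 4 + \left(c + 6^{2} \cdot 2\right) = 4 + \left(c + 36 \cdot 2\right) = 4 + \left(c + 72\right) = 4 + \left(72 + c\right) = 76 + c$)
$G{\left(f \right)} = 92 + f$ ($G{\left(f \right)} = \left(76 + f\right) + \left(-4\right)^{2} = \left(76 + f\right) + 16 = 92 + f$)
$\left(G{\left(3 \right)} + 321\right) - 97 = \left(\left(92 + 3\right) + 321\right) - 97 = \left(95 + 321\right) - 97 = 416 - 97 = 319$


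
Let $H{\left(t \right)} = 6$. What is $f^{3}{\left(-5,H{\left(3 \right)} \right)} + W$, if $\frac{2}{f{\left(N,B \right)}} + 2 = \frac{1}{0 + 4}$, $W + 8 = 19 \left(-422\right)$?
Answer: $- \frac{2753430}{343} \approx -8027.5$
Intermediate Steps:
$W = -8026$ ($W = -8 + 19 \left(-422\right) = -8 - 8018 = -8026$)
$f{\left(N,B \right)} = - \frac{8}{7}$ ($f{\left(N,B \right)} = \frac{2}{-2 + \frac{1}{0 + 4}} = \frac{2}{-2 + \frac{1}{4}} = \frac{2}{- \frac{7}{4}} = 2 \left(- \frac{4}{7}\right) = - \frac{8}{7}$)
$f^{3}{\left(-5,H{\left(3 \right)} \right)} + W = \left(- \frac{8}{7}\right)^{3} - 8026 = - \frac{512}{343} - 8026 = - \frac{2753430}{343}$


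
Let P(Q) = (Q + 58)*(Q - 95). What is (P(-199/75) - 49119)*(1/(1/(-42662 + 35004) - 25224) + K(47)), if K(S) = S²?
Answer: -130868030133028682221/1086555335625 ≈ -1.2044e+8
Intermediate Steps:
P(Q) = (-95 + Q)*(58 + Q) (P(Q) = (58 + Q)*(-95 + Q) = (-95 + Q)*(58 + Q))
(P(-199/75) - 49119)*(1/(1/(-42662 + 35004) - 25224) + K(47)) = ((-5510 + (-199/75)² - (-7363)/75) - 49119)*(1/(1/(-42662 + 35004) - 25224) + 47²) = ((-5510 + (-199*1/75)² - (-7363)/75) - 49119)*(1/(1/(-7658) - 25224) + 2209) = ((-5510 + (-199/75)² - 37*(-199/75)) - 49119)*(1/(-1/7658 - 25224) + 2209) = ((-5510 + 39601/5625 + 7363/75) - 49119)*(1/(-193165393/7658) + 2209) = (-30401924/5625 - 49119)*(-7658/193165393 + 2209) = -306696299/5625*426702345479/193165393 = -130868030133028682221/1086555335625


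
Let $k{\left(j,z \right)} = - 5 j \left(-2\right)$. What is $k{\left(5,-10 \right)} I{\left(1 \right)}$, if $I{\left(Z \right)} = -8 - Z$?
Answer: $-450$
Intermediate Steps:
$k{\left(j,z \right)} = 10 j$
$k{\left(5,-10 \right)} I{\left(1 \right)} = 10 \cdot 5 \left(-8 - 1\right) = 50 \left(-8 - 1\right) = 50 \left(-9\right) = -450$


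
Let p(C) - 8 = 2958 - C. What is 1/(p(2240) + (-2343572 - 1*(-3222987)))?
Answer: 1/880141 ≈ 1.1362e-6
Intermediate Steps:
p(C) = 2966 - C (p(C) = 8 + (2958 - C) = 2966 - C)
1/(p(2240) + (-2343572 - 1*(-3222987))) = 1/((2966 - 1*2240) + (-2343572 - 1*(-3222987))) = 1/((2966 - 2240) + (-2343572 + 3222987)) = 1/(726 + 879415) = 1/880141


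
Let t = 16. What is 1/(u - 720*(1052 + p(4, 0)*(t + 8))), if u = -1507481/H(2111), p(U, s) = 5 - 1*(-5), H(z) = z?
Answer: -2111/1965244121 ≈ -1.0742e-6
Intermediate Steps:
p(U, s) = 10 (p(U, s) = 5 + 5 = 10)
u = -1507481/2111 ≈ -714.11
1/(u - 720*(1052 + p(4, 0)*(t + 8))) = 1/(-1507481/2111 - 720*(1052 + 10*(16 + 8))) = 1/(-1507481/2111 - 720*(1052 + 10*24)) = 1/(-1507481/2111 - 720*(1052 + 240)) = 1/(-1507481/2111 - 720*1292) = 1/(-1507481/2111 - 930240) = 1/(-1965244121/2111) = -2111/1965244121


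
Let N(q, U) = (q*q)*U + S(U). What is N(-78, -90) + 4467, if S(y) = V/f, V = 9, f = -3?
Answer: -543096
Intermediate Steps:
S(y) = -3 (S(y) = 9/(-3) = 9*(-⅓) = -3)
N(q, U) = -3 + U*q² (N(q, U) = (q*q)*U - 3 = q²*U - 3 = U*q² - 3 = -3 + U*q²)
N(-78, -90) + 4467 = (-3 - 90*(-78)²) + 4467 = (-3 - 90*6084) + 4467 = (-3 - 547560) + 4467 = -547563 + 4467 = -543096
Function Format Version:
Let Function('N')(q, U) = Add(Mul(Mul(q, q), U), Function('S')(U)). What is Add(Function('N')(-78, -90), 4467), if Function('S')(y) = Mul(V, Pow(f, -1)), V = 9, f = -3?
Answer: -543096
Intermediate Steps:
Function('S')(y) = -3 (Function('S')(y) = Mul(9, Pow(-3, -1)) = Mul(9, Rational(-1, 3)) = -3)
Function('N')(q, U) = Add(-3, Mul(U, Pow(q, 2))) (Function('N')(q, U) = Add(Mul(Mul(q, q), U), -3) = Add(Mul(Pow(q, 2), U), -3) = Add(Mul(U, Pow(q, 2)), -3) = Add(-3, Mul(U, Pow(q, 2))))
Add(Function('N')(-78, -90), 4467) = Add(Add(-3, Mul(-90, Pow(-78, 2))), 4467) = Add(Add(-3, Mul(-90, 6084)), 4467) = Add(Add(-3, -547560), 4467) = Add(-547563, 4467) = -543096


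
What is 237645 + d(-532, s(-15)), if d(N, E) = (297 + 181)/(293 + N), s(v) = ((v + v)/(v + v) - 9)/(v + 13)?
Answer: 237643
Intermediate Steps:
s(v) = -8/(13 + v) (s(v) = ((2*v)/((2*v)) - 9)/(13 + v) = ((2*v)*(1/(2*v)) - 9)/(13 + v) = (1 - 9)/(13 + v) = -8/(13 + v))
d(N, E) = 478/(293 + N)
237645 + d(-532, s(-15)) = 237645 + 478/(293 - 532) = 237645 + 478/(-239) = 237645 + 478*(-1/239) = 237645 - 2 = 237643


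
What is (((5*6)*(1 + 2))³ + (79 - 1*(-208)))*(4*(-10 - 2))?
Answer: -35005776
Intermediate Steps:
(((5*6)*(1 + 2))³ + (79 - 1*(-208)))*(4*(-10 - 2)) = ((30*3)³ + (79 + 208))*(4*(-12)) = (90³ + 287)*(-48) = (729000 + 287)*(-48) = 729287*(-48) = -35005776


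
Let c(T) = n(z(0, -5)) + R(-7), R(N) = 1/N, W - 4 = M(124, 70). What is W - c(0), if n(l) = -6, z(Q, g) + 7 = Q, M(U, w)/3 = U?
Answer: 2675/7 ≈ 382.14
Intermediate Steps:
M(U, w) = 3*U
W = 376 (W = 4 + 3*124 = 4 + 372 = 376)
z(Q, g) = -7 + Q
c(T) = -43/7 (c(T) = -6 + 1/(-7) = -6 - 1/7 = -43/7)
W - c(0) = 376 - 1*(-43/7) = 376 + 43/7 = 2675/7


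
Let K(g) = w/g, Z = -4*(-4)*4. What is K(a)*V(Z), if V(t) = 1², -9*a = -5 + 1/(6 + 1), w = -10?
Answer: -315/17 ≈ -18.529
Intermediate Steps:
a = 34/63 (a = -(-5 + 1/(6 + 1))/9 = -(-5 + 1/7)/9 = -(-5 + ⅐)/9 = -⅑*(-34/7) = 34/63 ≈ 0.53968)
Z = 64 (Z = 16*4 = 64)
V(t) = 1
K(g) = -10/g
K(a)*V(Z) = -10/34/63*1 = -10*63/34*1 = -315/17*1 = -315/17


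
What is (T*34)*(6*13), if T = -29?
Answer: -76908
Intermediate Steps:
(T*34)*(6*13) = (-29*34)*(6*13) = -986*78 = -76908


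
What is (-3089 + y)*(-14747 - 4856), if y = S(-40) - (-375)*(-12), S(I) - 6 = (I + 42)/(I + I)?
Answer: 5946001563/40 ≈ 1.4865e+8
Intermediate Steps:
S(I) = 6 + (42 + I)/(2*I) (S(I) = 6 + (I + 42)/(I + I) = 6 + (42 + I)/((2*I)) = 6 + (42 + I)*(1/(2*I)) = 6 + (42 + I)/(2*I))
y = -179761/40 (y = (13/2 + 21/(-40)) - (-375)*(-12) = (13/2 + 21*(-1/40)) - 1*4500 = (13/2 - 21/40) - 4500 = 239/40 - 4500 = -179761/40 ≈ -4494.0)
(-3089 + y)*(-14747 - 4856) = (-3089 - 179761/40)*(-14747 - 4856) = -303321/40*(-19603) = 5946001563/40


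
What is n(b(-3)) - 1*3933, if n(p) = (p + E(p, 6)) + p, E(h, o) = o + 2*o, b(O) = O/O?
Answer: -3913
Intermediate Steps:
b(O) = 1
E(h, o) = 3*o
n(p) = 18 + 2*p (n(p) = (p + 3*6) + p = (p + 18) + p = (18 + p) + p = 18 + 2*p)
n(b(-3)) - 1*3933 = (18 + 2*1) - 1*3933 = (18 + 2) - 3933 = 20 - 3933 = -3913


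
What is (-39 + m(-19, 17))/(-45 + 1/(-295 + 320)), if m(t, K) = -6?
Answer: 1125/1124 ≈ 1.0009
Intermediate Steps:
(-39 + m(-19, 17))/(-45 + 1/(-295 + 320)) = (-39 - 6)/(-45 + 1/(-295 + 320)) = -45/(-45 + 1/25) = -45/(-1124/25) = -45*(-25/1124) = 1125/1124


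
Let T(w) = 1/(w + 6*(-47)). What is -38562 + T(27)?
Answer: -9833311/255 ≈ -38562.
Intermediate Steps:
T(w) = 1/(-282 + w) (T(w) = 1/(w - 282) = 1/(-282 + w))
-38562 + T(27) = -38562 + 1/(-282 + 27) = -38562 + 1/(-255) = -38562 - 1/255 = -9833311/255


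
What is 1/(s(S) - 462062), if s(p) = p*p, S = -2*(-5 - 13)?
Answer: -1/460766 ≈ -2.1703e-6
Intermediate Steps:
S = 36 (S = -2*(-18) = 36)
s(p) = p**2
1/(s(S) - 462062) = 1/(36**2 - 462062) = 1/(1296 - 462062) = 1/(-460766) = -1/460766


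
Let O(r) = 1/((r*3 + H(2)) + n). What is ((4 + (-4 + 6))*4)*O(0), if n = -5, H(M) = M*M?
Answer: -24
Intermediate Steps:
H(M) = M**2
O(r) = 1/(-1 + 3*r) (O(r) = 1/((r*3 + 2**2) - 5) = 1/((3*r + 4) - 5) = 1/((4 + 3*r) - 5) = 1/(-1 + 3*r))
((4 + (-4 + 6))*4)*O(0) = ((4 + (-4 + 6))*4)/(-1 + 3*0) = ((4 + 2)*4)/(-1 + 0) = (6*4)/(-1) = 24*(-1) = -24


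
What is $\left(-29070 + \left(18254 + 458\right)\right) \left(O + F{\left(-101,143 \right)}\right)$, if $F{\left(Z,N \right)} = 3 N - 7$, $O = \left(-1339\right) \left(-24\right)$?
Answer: $-337235764$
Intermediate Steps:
$O = 32136$
$F{\left(Z,N \right)} = -7 + 3 N$
$\left(-29070 + \left(18254 + 458\right)\right) \left(O + F{\left(-101,143 \right)}\right) = \left(-29070 + \left(18254 + 458\right)\right) \left(32136 + \left(-7 + 3 \cdot 143\right)\right) = \left(-29070 + 18712\right) \left(32136 + \left(-7 + 429\right)\right) = - 10358 \left(32136 + 422\right) = \left(-10358\right) 32558 = -337235764$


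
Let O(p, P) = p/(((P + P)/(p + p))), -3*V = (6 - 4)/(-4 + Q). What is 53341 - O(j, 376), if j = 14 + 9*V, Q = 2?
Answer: 20055927/376 ≈ 53340.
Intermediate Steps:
V = 1/3 (V = -(6 - 4)/(3*(-4 + 2)) = -2/(3*(-2)) = -2*(-1)/(3*2) = -1/3*(-1) = 1/3 ≈ 0.33333)
j = 17 (j = 14 + 9*(1/3) = 14 + 3 = 17)
O(p, P) = p**2/P (O(p, P) = p/(((2*P)/((2*p)))) = p/(((2*P)*(1/(2*p)))) = p/((P/p)) = p*(p/P) = p**2/P)
53341 - O(j, 376) = 53341 - 17**2/376 = 53341 - 289/376 = 20055927/376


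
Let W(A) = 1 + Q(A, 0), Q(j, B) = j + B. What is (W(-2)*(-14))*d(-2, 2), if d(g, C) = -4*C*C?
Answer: -224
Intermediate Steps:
d(g, C) = -4*C²
Q(j, B) = B + j
W(A) = 1 + A (W(A) = 1 + (0 + A) = 1 + A)
(W(-2)*(-14))*d(-2, 2) = ((1 - 2)*(-14))*(-4*2²) = (-1*(-14))*(-4*4) = 14*(-16) = -224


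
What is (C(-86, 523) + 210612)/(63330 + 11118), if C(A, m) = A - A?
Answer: 17551/6204 ≈ 2.8290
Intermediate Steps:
C(A, m) = 0
(C(-86, 523) + 210612)/(63330 + 11118) = (0 + 210612)/(63330 + 11118) = 210612/74448 = 210612*(1/74448) = 17551/6204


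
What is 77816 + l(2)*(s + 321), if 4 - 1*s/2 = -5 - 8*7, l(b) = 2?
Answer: 78718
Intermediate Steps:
s = 130 (s = 8 - 2*(-5 - 8*7) = 8 - 2*(-5 - 56) = 8 - 2*(-61) = 8 + 122 = 130)
77816 + l(2)*(s + 321) = 77816 + 2*(130 + 321) = 77816 + 2*451 = 77816 + 902 = 78718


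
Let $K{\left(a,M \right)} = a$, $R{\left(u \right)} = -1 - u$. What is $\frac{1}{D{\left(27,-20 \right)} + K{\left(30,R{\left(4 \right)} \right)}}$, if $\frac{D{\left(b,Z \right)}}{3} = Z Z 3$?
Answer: $\frac{1}{3630} \approx 0.00027548$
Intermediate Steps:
$D{\left(b,Z \right)} = 9 Z^{2}$ ($D{\left(b,Z \right)} = 3 Z Z 3 = 3 Z^{2} \cdot 3 = 3 \cdot 3 Z^{2} = 9 Z^{2}$)
$\frac{1}{D{\left(27,-20 \right)} + K{\left(30,R{\left(4 \right)} \right)}} = \frac{1}{9 \left(-20\right)^{2} + 30} = \frac{1}{9 \cdot 400 + 30} = \frac{1}{3600 + 30} = \frac{1}{3630}$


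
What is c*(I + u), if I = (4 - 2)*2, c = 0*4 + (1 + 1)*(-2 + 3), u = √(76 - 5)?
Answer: 8 + 2*√71 ≈ 24.852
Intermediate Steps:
u = √71 ≈ 8.4261
c = 2 (c = 0 + 2*1 = 0 + 2 = 2)
I = 4 (I = 2*2 = 4)
c*(I + u) = 2*(4 + √71) = 8 + 2*√71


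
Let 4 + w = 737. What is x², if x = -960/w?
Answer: 921600/537289 ≈ 1.7153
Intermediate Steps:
w = 733 (w = -4 + 737 = 733)
x = -960/733 ≈ -1.3097
x² = (-960/733)² = 921600/537289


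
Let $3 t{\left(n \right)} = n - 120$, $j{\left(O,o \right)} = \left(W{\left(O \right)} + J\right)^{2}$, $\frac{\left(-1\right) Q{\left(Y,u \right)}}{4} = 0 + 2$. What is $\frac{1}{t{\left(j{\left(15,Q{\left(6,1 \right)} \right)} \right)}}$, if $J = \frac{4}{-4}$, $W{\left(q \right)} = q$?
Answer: $\frac{3}{76} \approx 0.039474$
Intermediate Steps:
$Q{\left(Y,u \right)} = -8$ ($Q{\left(Y,u \right)} = - 4 \left(0 + 2\right) = \left(-4\right) 2 = -8$)
$J = -1$ ($J = 4 \left(- \frac{1}{4}\right) = -1$)
$j{\left(O,o \right)} = \left(-1 + O\right)^{2}$ ($j{\left(O,o \right)} = \left(O - 1\right)^{2} = \left(-1 + O\right)^{2}$)
$t{\left(n \right)} = -40 + \frac{n}{3}$ ($t{\left(n \right)} = \frac{n - 120}{3} = \frac{-120 + n}{3} = -40 + \frac{n}{3}$)
$\frac{1}{t{\left(j{\left(15,Q{\left(6,1 \right)} \right)} \right)}} = \frac{1}{-40 + \frac{\left(-1 + 15\right)^{2}}{3}} = \frac{1}{-40 + \frac{14^{2}}{3}} = \frac{1}{-40 + \frac{1}{3} \cdot 196} = \frac{1}{-40 + \frac{196}{3}} = \frac{1}{\frac{76}{3}} = \frac{3}{76}$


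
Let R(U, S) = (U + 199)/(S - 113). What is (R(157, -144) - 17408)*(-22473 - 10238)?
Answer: 146355948732/257 ≈ 5.6948e+8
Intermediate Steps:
R(U, S) = (199 + U)/(-113 + S)
(R(157, -144) - 17408)*(-22473 - 10238) = ((199 + 157)/(-113 - 144) - 17408)*(-22473 - 10238) = (356/(-257) - 17408)*(-32711) = (-1/257*356 - 17408)*(-32711) = (-356/257 - 17408)*(-32711) = -4474212/257*(-32711) = 146355948732/257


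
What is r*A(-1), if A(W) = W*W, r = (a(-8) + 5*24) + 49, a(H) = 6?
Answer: 175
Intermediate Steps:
r = 175 (r = (6 + 5*24) + 49 = (6 + 120) + 49 = 126 + 49 = 175)
A(W) = W**2
r*A(-1) = 175*(-1)**2 = 175*1 = 175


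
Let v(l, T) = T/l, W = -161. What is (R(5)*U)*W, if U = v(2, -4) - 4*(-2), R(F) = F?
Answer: -4830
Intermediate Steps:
U = 6 (U = -4/2 - 4*(-2) = -4*½ + 8 = -2 + 8 = 6)
(R(5)*U)*W = (5*6)*(-161) = 30*(-161) = -4830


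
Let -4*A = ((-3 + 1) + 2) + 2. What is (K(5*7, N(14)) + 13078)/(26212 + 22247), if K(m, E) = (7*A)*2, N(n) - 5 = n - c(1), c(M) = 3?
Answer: 4357/16153 ≈ 0.26973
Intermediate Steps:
A = -1/2 (A = -(((-3 + 1) + 2) + 2)/4 = -((-2 + 2) + 2)/4 = -(0 + 2)/4 = -1/4*2 = -1/2 ≈ -0.50000)
N(n) = 2 + n (N(n) = 5 + (n - 1*3) = 5 + (n - 3) = 5 + (-3 + n) = 2 + n)
K(m, E) = -7 (K(m, E) = (7*(-1/2))*2 = -7/2*2 = -7)
(K(5*7, N(14)) + 13078)/(26212 + 22247) = (-7 + 13078)/(26212 + 22247) = 13071/48459 = 13071*(1/48459) = 4357/16153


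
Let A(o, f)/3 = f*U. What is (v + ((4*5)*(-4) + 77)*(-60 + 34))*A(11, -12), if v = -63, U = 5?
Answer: -2700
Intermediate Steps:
A(o, f) = 15*f (A(o, f) = 3*(f*5) = 3*(5*f) = 15*f)
(v + ((4*5)*(-4) + 77)*(-60 + 34))*A(11, -12) = (-63 + ((4*5)*(-4) + 77)*(-60 + 34))*(15*(-12)) = (-63 + (20*(-4) + 77)*(-26))*(-180) = (-63 + (-80 + 77)*(-26))*(-180) = (-63 - 3*(-26))*(-180) = (-63 + 78)*(-180) = 15*(-180) = -2700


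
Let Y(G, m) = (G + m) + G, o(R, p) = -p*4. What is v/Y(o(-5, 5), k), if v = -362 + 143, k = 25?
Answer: 73/5 ≈ 14.600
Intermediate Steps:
o(R, p) = -4*p
Y(G, m) = m + 2*G
v = -219
v/Y(o(-5, 5), k) = -219/(25 + 2*(-4*5)) = -219/(25 + 2*(-20)) = -219/(25 - 40) = -219/(-15) = -219*(-1/15) = 73/5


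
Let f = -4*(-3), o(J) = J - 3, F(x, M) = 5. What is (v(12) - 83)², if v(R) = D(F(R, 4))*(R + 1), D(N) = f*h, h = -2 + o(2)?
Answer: 303601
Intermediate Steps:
o(J) = -3 + J
h = -3 (h = -2 + (-3 + 2) = -2 - 1 = -3)
f = 12
D(N) = -36 (D(N) = 12*(-3) = -36)
v(R) = -36 - 36*R (v(R) = -36*(R + 1) = -36*(1 + R) = -36 - 36*R)
(v(12) - 83)² = ((-36 - 36*12) - 83)² = ((-36 - 432) - 83)² = (-468 - 83)² = (-551)² = 303601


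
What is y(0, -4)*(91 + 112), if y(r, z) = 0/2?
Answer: 0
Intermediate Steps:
y(r, z) = 0 (y(r, z) = 0*(½) = 0)
y(0, -4)*(91 + 112) = 0*(91 + 112) = 0*203 = 0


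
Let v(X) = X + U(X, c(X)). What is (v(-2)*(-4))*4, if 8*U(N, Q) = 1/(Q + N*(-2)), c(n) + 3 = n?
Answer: 34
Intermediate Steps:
c(n) = -3 + n
U(N, Q) = 1/(8*(Q - 2*N)) (U(N, Q) = 1/(8*(Q + N*(-2))) = 1/(8*(Q - 2*N)))
v(X) = X - 1/(24 + 8*X) (v(X) = X - 1/(-8*(-3 + X) + 16*X) = X - 1/((24 - 8*X) + 16*X) = X - 1/(24 + 8*X))
(v(-2)*(-4))*4 = (((-⅛ - 2*(3 - 2))/(3 - 2))*(-4))*4 = (((-⅛ - 2*1)/1)*(-4))*4 = ((1*(-⅛ - 2))*(-4))*4 = ((1*(-17/8))*(-4))*4 = -17/8*(-4)*4 = (17/2)*4 = 34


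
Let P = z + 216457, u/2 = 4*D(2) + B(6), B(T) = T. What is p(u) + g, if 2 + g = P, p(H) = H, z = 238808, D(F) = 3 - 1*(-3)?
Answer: 455323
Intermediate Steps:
D(F) = 6 (D(F) = 3 + 3 = 6)
u = 60 (u = 2*(4*6 + 6) = 2*(24 + 6) = 2*30 = 60)
P = 455265 (P = 238808 + 216457 = 455265)
g = 455263 (g = -2 + 455265 = 455263)
p(u) + g = 60 + 455263 = 455323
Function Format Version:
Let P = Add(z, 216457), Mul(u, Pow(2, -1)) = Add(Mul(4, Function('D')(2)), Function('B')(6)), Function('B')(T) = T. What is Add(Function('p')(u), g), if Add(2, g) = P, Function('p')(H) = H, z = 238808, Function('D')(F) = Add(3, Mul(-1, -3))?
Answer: 455323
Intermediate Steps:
Function('D')(F) = 6 (Function('D')(F) = Add(3, 3) = 6)
u = 60 (u = Mul(2, Add(Mul(4, 6), 6)) = Mul(2, Add(24, 6)) = Mul(2, 30) = 60)
P = 455265 (P = Add(238808, 216457) = 455265)
g = 455263 (g = Add(-2, 455265) = 455263)
Add(Function('p')(u), g) = Add(60, 455263) = 455323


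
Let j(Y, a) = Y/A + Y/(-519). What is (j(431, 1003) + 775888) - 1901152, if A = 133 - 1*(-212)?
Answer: -67161356842/59685 ≈ -1.1253e+6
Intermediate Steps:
A = 345 (A = 133 + 212 = 345)
j(Y, a) = 58*Y/59685 (j(Y, a) = Y/345 + Y/(-519) = Y*(1/345) + Y*(-1/519) = Y/345 - Y/519 = 58*Y/59685)
(j(431, 1003) + 775888) - 1901152 = ((58/59685)*431 + 775888) - 1901152 = (24998/59685 + 775888) - 1901152 = 46308900278/59685 - 1901152 = -67161356842/59685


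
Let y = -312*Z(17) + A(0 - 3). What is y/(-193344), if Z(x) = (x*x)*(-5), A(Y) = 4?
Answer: -112711/48336 ≈ -2.3318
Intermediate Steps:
Z(x) = -5*x² (Z(x) = x²*(-5) = -5*x²)
y = 450844 (y = -(-1560)*17² + 4 = -(-1560)*289 + 4 = -312*(-1445) + 4 = 450840 + 4 = 450844)
y/(-193344) = 450844/(-193344) = 450844*(-1/193344) = -112711/48336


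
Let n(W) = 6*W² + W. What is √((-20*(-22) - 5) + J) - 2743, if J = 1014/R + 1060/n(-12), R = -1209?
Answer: -2743 + √18983506146/6603 ≈ -2722.1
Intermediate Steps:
n(W) = W + 6*W²
J = 2677/6603 (J = 1014/(-1209) + 1060/((-12*(1 + 6*(-12)))) = 1014*(-1/1209) + 1060/((-12*(1 - 72))) = -26/31 + 1060/((-12*(-71))) = -26/31 + 1060/852 = -26/31 + 1060*(1/852) = -26/31 + 265/213 = 2677/6603 ≈ 0.40542)
√((-20*(-22) - 5) + J) - 2743 = √((-20*(-22) - 5) + 2677/6603) - 2743 = √((440 - 5) + 2677/6603) - 2743 = √(435 + 2677/6603) - 2743 = √(2874982/6603) - 2743 = √18983506146/6603 - 2743 = -2743 + √18983506146/6603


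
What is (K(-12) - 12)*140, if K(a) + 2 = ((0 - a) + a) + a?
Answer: -3640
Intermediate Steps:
K(a) = -2 + a (K(a) = -2 + (((0 - a) + a) + a) = -2 + ((-a + a) + a) = -2 + (0 + a) = -2 + a)
(K(-12) - 12)*140 = ((-2 - 12) - 12)*140 = (-14 - 12)*140 = -26*140 = -3640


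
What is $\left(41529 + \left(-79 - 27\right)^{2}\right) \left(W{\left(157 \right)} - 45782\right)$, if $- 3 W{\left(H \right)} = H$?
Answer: $- \frac{7255345795}{3} \approx -2.4185 \cdot 10^{9}$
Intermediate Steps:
$W{\left(H \right)} = - \frac{H}{3}$
$\left(41529 + \left(-79 - 27\right)^{2}\right) \left(W{\left(157 \right)} - 45782\right) = \left(41529 + \left(-79 - 27\right)^{2}\right) \left(\left(- \frac{1}{3}\right) 157 - 45782\right) = \left(41529 + \left(-106\right)^{2}\right) \left(- \frac{157}{3} - 45782\right) = \left(41529 + 11236\right) \left(- \frac{137503}{3}\right) = 52765 \left(- \frac{137503}{3}\right) = - \frac{7255345795}{3}$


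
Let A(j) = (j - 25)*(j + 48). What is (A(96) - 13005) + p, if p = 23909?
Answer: 21128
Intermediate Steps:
A(j) = (-25 + j)*(48 + j)
(A(96) - 13005) + p = ((-1200 + 96² + 23*96) - 13005) + 23909 = ((-1200 + 9216 + 2208) - 13005) + 23909 = (10224 - 13005) + 23909 = -2781 + 23909 = 21128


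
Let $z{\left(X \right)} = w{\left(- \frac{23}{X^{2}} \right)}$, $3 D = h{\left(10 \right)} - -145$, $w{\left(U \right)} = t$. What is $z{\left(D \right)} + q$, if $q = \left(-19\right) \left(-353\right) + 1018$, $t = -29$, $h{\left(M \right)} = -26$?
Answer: $7696$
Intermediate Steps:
$q = 7725$ ($q = 6707 + 1018 = 7725$)
$w{\left(U \right)} = -29$
$D = \frac{119}{3}$ ($D = \frac{-26 - -145}{3} = \frac{-26 + 145}{3} = \frac{1}{3} \cdot 119 = \frac{119}{3} \approx 39.667$)
$z{\left(X \right)} = -29$
$z{\left(D \right)} + q = -29 + 7725 = 7696$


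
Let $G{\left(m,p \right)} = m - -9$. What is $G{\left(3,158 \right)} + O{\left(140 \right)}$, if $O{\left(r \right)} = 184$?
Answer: $196$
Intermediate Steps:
$G{\left(m,p \right)} = 9 + m$ ($G{\left(m,p \right)} = m + 9 = 9 + m$)
$G{\left(3,158 \right)} + O{\left(140 \right)} = \left(9 + 3\right) + 184 = 12 + 184 = 196$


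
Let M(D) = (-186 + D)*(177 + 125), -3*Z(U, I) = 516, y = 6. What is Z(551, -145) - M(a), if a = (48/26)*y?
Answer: 684512/13 ≈ 52655.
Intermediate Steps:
Z(U, I) = -172 (Z(U, I) = -1/3*516 = -172)
a = 144/13 (a = (48/26)*6 = (48*(1/26))*6 = (24/13)*6 = 144/13 ≈ 11.077)
M(D) = -56172 + 302*D (M(D) = (-186 + D)*302 = -56172 + 302*D)
Z(551, -145) - M(a) = -172 - (-56172 + 302*(144/13)) = -172 - (-56172 + 43488/13) = -172 - 1*(-686748/13) = -172 + 686748/13 = 684512/13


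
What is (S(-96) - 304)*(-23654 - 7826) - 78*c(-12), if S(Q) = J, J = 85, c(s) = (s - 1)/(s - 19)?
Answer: 213716706/31 ≈ 6.8941e+6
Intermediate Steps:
c(s) = (-1 + s)/(-19 + s)
S(Q) = 85
(S(-96) - 304)*(-23654 - 7826) - 78*c(-12) = (85 - 304)*(-23654 - 7826) - 78*(-1 - 12)/(-19 - 12) = -219*(-31480) - 78*-13/(-31) = 6894120 - 78*(-1/31*(-13)) = 6894120 - 78*13/31 = 6894120 - 1*1014/31 = 6894120 - 1014/31 = 213716706/31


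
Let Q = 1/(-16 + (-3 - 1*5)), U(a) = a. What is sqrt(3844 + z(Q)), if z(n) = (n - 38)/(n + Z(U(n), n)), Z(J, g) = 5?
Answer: sqrt(54326237)/119 ≈ 61.938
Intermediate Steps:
Q = -1/24 (Q = 1/(-16 + (-3 - 5)) = 1/(-16 - 8) = 1/(-24) = -1/24 ≈ -0.041667)
z(n) = (-38 + n)/(5 + n) (z(n) = (n - 38)/(n + 5) = (-38 + n)/(5 + n))
sqrt(3844 + z(Q)) = sqrt(3844 + (-38 - 1/24)/(5 - 1/24)) = sqrt(3844 - 913/24/(119/24)) = sqrt(3844 + (24/119)*(-913/24)) = sqrt(3844 - 913/119) = sqrt(456523/119) = sqrt(54326237)/119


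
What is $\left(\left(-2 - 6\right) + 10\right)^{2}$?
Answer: $4$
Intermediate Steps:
$\left(\left(-2 - 6\right) + 10\right)^{2} = \left(-8 + 10\right)^{2} = 2^{2} = 4$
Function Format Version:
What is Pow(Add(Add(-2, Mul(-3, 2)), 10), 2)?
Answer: 4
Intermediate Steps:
Pow(Add(Add(-2, Mul(-3, 2)), 10), 2) = Pow(Add(Add(-2, -6), 10), 2) = Pow(Add(-8, 10), 2) = Pow(2, 2) = 4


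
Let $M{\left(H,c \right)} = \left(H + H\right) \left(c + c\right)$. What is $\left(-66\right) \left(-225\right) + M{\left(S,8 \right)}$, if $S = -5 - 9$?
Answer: $14402$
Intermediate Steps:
$S = -14$ ($S = -5 - 9 = -14$)
$M{\left(H,c \right)} = 4 H c$ ($M{\left(H,c \right)} = 2 H 2 c = 4 H c$)
$\left(-66\right) \left(-225\right) + M{\left(S,8 \right)} = \left(-66\right) \left(-225\right) + 4 \left(-14\right) 8 = 14850 - 448 = 14402$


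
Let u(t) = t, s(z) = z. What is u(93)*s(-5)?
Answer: -465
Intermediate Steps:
u(93)*s(-5) = 93*(-5) = -465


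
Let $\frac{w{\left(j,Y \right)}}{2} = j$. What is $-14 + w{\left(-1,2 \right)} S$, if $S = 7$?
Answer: $-28$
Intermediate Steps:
$w{\left(j,Y \right)} = 2 j$
$-14 + w{\left(-1,2 \right)} S = -14 + 2 \left(-1\right) 7 = -14 - 14 = -28$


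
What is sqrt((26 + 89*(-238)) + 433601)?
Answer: sqrt(412445) ≈ 642.22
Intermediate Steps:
sqrt((26 + 89*(-238)) + 433601) = sqrt((26 - 21182) + 433601) = sqrt(-21156 + 433601) = sqrt(412445)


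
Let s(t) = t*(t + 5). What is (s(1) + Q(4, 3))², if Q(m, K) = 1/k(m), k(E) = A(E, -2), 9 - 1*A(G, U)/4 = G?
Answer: 14641/400 ≈ 36.602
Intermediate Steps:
A(G, U) = 36 - 4*G
k(E) = 36 - 4*E
Q(m, K) = 1/(36 - 4*m)
s(t) = t*(5 + t)
(s(1) + Q(4, 3))² = (1*(5 + 1) - 1/(-36 + 4*4))² = (1*6 - 1/(-36 + 16))² = (6 - 1/(-20))² = (6 - 1*(-1/20))² = (6 + 1/20)² = (121/20)² = 14641/400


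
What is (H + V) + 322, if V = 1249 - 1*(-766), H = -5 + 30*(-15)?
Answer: 1882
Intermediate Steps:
H = -455 (H = -5 - 450 = -455)
V = 2015 (V = 1249 + 766 = 2015)
(H + V) + 322 = (-455 + 2015) + 322 = 1560 + 322 = 1882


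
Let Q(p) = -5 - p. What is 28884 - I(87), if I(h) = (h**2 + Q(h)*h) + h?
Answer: 29232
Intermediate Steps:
I(h) = h + h**2 + h*(-5 - h) (I(h) = (h**2 + (-5 - h)*h) + h = (h**2 + h*(-5 - h)) + h = h + h**2 + h*(-5 - h))
28884 - I(87) = 28884 - (-4)*87 = 28884 - 1*(-348) = 28884 + 348 = 29232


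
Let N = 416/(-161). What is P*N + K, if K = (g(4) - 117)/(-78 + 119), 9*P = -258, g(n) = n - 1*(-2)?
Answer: 1413203/19803 ≈ 71.363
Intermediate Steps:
g(n) = 2 + n (g(n) = n + 2 = 2 + n)
P = -86/3 (P = (⅑)*(-258) = -86/3 ≈ -28.667)
K = -111/41 (K = ((2 + 4) - 117)/(-78 + 119) = (6 - 117)/41 = -111*1/41 = -111/41 ≈ -2.7073)
N = -416/161 (N = 416*(-1/161) = -416/161 ≈ -2.5839)
P*N + K = -86/3*(-416/161) - 111/41 = 35776/483 - 111/41 = 1413203/19803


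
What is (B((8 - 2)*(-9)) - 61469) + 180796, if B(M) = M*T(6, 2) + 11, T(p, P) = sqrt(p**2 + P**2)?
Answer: 119338 - 108*sqrt(10) ≈ 1.1900e+5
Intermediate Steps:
T(p, P) = sqrt(P**2 + p**2)
B(M) = 11 + 2*M*sqrt(10) (B(M) = M*sqrt(2**2 + 6**2) + 11 = M*sqrt(4 + 36) + 11 = M*sqrt(40) + 11 = M*(2*sqrt(10)) + 11 = 2*M*sqrt(10) + 11 = 11 + 2*M*sqrt(10))
(B((8 - 2)*(-9)) - 61469) + 180796 = ((11 + 2*((8 - 2)*(-9))*sqrt(10)) - 61469) + 180796 = ((11 + 2*(6*(-9))*sqrt(10)) - 61469) + 180796 = ((11 + 2*(-54)*sqrt(10)) - 61469) + 180796 = ((11 - 108*sqrt(10)) - 61469) + 180796 = (-61458 - 108*sqrt(10)) + 180796 = 119338 - 108*sqrt(10)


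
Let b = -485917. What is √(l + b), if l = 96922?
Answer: I*√388995 ≈ 623.69*I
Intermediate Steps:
√(l + b) = √(96922 - 485917) = √(-388995) = I*√388995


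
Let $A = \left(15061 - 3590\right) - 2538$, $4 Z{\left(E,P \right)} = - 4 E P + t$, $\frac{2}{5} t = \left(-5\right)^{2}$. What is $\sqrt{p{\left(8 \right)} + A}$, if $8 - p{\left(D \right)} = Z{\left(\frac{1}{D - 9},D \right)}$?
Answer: $\frac{\sqrt{142678}}{4} \approx 94.432$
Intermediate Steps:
$t = \frac{125}{2}$ ($t = \frac{5 \left(-5\right)^{2}}{2} = \frac{5}{2} \cdot 25 = \frac{125}{2} \approx 62.5$)
$Z{\left(E,P \right)} = \frac{125}{8} - E P$ ($Z{\left(E,P \right)} = \frac{- 4 E P + \frac{125}{2}}{4} = \frac{\frac{125}{2} - 4 E P}{4} = \frac{125}{8} - E P$)
$p{\left(D \right)} = - \frac{61}{8} + \frac{D}{-9 + D}$ ($p{\left(D \right)} = 8 - \left(\frac{125}{8} - \frac{D}{D - 9}\right) = 8 - \left(\frac{125}{8} - \frac{D}{-9 + D}\right) = 8 + \left(- \frac{125}{8} + \frac{D}{-9 + D}\right) = - \frac{61}{8} + \frac{D}{-9 + D}$)
$A = 8933$ ($A = 11471 - 2538 = 8933$)
$\sqrt{p{\left(8 \right)} + A} = \sqrt{\frac{549 - 424}{8 \left(-9 + 8\right)} + 8933} = \sqrt{\frac{549 - 424}{8 \left(-1\right)} + 8933} = \sqrt{\frac{1}{8} \left(-1\right) 125 + 8933} = \sqrt{- \frac{125}{8} + 8933} = \sqrt{\frac{71339}{8}} = \frac{\sqrt{142678}}{4}$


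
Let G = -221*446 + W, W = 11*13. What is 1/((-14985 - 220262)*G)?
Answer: 1/23153715481 ≈ 4.3190e-11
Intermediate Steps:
W = 143
G = -98423 (G = -221*446 + 143 = -98566 + 143 = -98423)
1/((-14985 - 220262)*G) = 1/(-14985 - 220262*(-98423)) = -1/98423/(-235247) = -1/235247*(-1/98423) = 1/23153715481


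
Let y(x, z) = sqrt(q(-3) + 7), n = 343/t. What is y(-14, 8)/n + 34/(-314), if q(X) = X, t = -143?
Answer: -50733/53851 ≈ -0.94210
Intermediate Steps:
n = -343/143 (n = 343/(-143) = 343*(-1/143) = -343/143 ≈ -2.3986)
y(x, z) = 2 (y(x, z) = sqrt(-3 + 7) = sqrt(4) = 2)
y(-14, 8)/n + 34/(-314) = 2/(-343/143) + 34/(-314) = 2*(-143/343) + 34*(-1/314) = -286/343 - 17/157 = -50733/53851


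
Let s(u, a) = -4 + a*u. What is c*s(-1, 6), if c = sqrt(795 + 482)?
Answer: -10*sqrt(1277) ≈ -357.35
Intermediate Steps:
c = sqrt(1277) ≈ 35.735
c*s(-1, 6) = sqrt(1277)*(-4 + 6*(-1)) = sqrt(1277)*(-4 - 6) = sqrt(1277)*(-10) = -10*sqrt(1277)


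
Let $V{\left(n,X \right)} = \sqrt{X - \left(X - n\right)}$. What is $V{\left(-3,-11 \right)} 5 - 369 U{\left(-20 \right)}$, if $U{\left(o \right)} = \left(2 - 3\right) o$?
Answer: $-7380 + 5 i \sqrt{3} \approx -7380.0 + 8.6602 i$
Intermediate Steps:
$U{\left(o \right)} = - o$
$V{\left(n,X \right)} = \sqrt{n}$
$V{\left(-3,-11 \right)} 5 - 369 U{\left(-20 \right)} = \sqrt{-3} \cdot 5 - 369 \left(\left(-1\right) \left(-20\right)\right) = i \sqrt{3} \cdot 5 - 7380 = 5 i \sqrt{3} - 7380 = -7380 + 5 i \sqrt{3}$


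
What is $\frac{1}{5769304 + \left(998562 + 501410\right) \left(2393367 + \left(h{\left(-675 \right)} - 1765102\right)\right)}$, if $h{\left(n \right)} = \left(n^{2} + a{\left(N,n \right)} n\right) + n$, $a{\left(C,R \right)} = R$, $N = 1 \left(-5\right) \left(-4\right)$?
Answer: $\frac{1}{2308222681784} \approx 4.3323 \cdot 10^{-13}$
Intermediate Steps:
$N = 20$ ($N = \left(-5\right) \left(-4\right) = 20$)
$h{\left(n \right)} = n + 2 n^{2}$ ($h{\left(n \right)} = \left(n^{2} + n n\right) + n = \left(n^{2} + n^{2}\right) + n = 2 n^{2} + n = n + 2 n^{2}$)
$\frac{1}{5769304 + \left(998562 + 501410\right) \left(2393367 + \left(h{\left(-675 \right)} - 1765102\right)\right)} = \frac{1}{5769304 + \left(998562 + 501410\right) \left(2393367 - \left(1765102 + 675 \left(1 + 2 \left(-675\right)\right)\right)\right)} = \frac{1}{5769304 + 1499972 \left(2393367 - \left(1765102 + 675 \left(1 - 1350\right)\right)\right)} = \frac{1}{5769304 + 1499972 \left(2393367 - 854527\right)} = \frac{1}{5769304 + 1499972 \cdot 1538840} = \frac{1}{5769304 + 2308216912480} = \frac{1}{2308222681784}$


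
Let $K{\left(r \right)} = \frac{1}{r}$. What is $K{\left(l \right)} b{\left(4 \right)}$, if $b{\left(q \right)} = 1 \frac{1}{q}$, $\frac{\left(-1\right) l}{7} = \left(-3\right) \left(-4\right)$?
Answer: $- \frac{1}{336} \approx -0.0029762$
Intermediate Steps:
$l = -84$ ($l = - 7 \left(\left(-3\right) \left(-4\right)\right) = \left(-7\right) 12 = -84$)
$b{\left(q \right)} = \frac{1}{q}$
$K{\left(l \right)} b{\left(4 \right)} = \frac{1}{\left(-84\right) 4} = \left(- \frac{1}{84}\right) \frac{1}{4} = - \frac{1}{336}$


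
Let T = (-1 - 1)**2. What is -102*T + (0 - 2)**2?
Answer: -404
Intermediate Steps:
T = 4 (T = (-2)**2 = 4)
-102*T + (0 - 2)**2 = -102*4 + (0 - 2)**2 = -408 + (-2)**2 = -408 + 4 = -404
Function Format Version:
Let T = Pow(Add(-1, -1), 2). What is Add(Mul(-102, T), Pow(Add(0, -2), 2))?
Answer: -404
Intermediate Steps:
T = 4 (T = Pow(-2, 2) = 4)
Add(Mul(-102, T), Pow(Add(0, -2), 2)) = Add(Mul(-102, 4), Pow(Add(0, -2), 2)) = Add(-408, Pow(-2, 2)) = Add(-408, 4) = -404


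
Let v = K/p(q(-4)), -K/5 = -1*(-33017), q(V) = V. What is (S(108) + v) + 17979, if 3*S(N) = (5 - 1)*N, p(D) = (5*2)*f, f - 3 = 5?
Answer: 256951/16 ≈ 16059.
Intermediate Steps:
f = 8 (f = 3 + 5 = 8)
p(D) = 80 (p(D) = (5*2)*8 = 10*8 = 80)
S(N) = 4*N/3 (S(N) = ((5 - 1)*N)/3 = (4*N)/3 = 4*N/3)
K = -165085 (K = -(-5)*(-33017) = -5*33017 = -165085)
v = -33017/16 (v = -165085/80 = -165085*1/80 = -33017/16 ≈ -2063.6)
(S(108) + v) + 17979 = ((4/3)*108 - 33017/16) + 17979 = (144 - 33017/16) + 17979 = -30713/16 + 17979 = 256951/16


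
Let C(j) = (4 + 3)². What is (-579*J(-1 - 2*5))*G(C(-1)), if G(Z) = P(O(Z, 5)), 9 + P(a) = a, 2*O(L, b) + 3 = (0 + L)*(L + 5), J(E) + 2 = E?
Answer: 19758375/2 ≈ 9.8792e+6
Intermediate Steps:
J(E) = -2 + E
C(j) = 49 (C(j) = 7² = 49)
O(L, b) = -3/2 + L*(5 + L)/2 (O(L, b) = -3/2 + ((0 + L)*(L + 5))/2 = -3/2 + (L*(5 + L))/2 = -3/2 + L*(5 + L)/2)
P(a) = -9 + a
G(Z) = -21/2 + Z²/2 + 5*Z/2 (G(Z) = -9 + (-3/2 + Z²/2 + 5*Z/2) = -21/2 + Z²/2 + 5*Z/2)
(-579*J(-1 - 2*5))*G(C(-1)) = (-579*(-2 + (-1 - 2*5)))*(-21/2 + (½)*49² + (5/2)*49) = (-579*(-2 + (-1 - 10)))*(-21/2 + (½)*2401 + 245/2) = (-579*(-2 - 11))*(-21/2 + 2401/2 + 245/2) = -579*(-13)*(2625/2) = 7527*(2625/2) = 19758375/2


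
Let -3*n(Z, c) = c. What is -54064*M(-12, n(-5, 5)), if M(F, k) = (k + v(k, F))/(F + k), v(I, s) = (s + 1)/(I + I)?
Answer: 1324568/205 ≈ 6461.3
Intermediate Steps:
v(I, s) = (1 + s)/(2*I) (v(I, s) = (1 + s)/((2*I)) = (1 + s)*(1/(2*I)) = (1 + s)/(2*I))
n(Z, c) = -c/3
M(F, k) = (k + (1 + F)/(2*k))/(F + k)
-54064*M(-12, n(-5, 5)) = -27032*(1 - 12 + 2*(-1/3*5)**2)/(((-1/3*5))*(-12 - 1/3*5)) = -27032*(1 - 12 + 2*(-5/3)**2)/((-5/3)*(-12 - 5/3)) = -27032*(-3)*(1 - 12 + 2*(25/9))/(5*(-41/3)) = -27032*(-3)*(-3)*(1 - 12 + 50/9)/(5*41) = -27032*(-3)*(-3)*(-49)/(5*41*9) = -54064*(-49/410) = 1324568/205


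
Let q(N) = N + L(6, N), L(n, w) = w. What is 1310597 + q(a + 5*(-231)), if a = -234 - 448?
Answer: 1306923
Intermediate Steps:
a = -682
q(N) = 2*N (q(N) = N + N = 2*N)
1310597 + q(a + 5*(-231)) = 1310597 + 2*(-682 + 5*(-231)) = 1310597 + 2*(-682 - 1155) = 1310597 + 2*(-1837) = 1310597 - 3674 = 1306923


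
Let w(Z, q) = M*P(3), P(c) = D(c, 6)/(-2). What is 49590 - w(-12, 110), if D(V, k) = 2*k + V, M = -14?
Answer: 49485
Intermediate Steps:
D(V, k) = V + 2*k
P(c) = -6 - c/2 (P(c) = (c + 2*6)/(-2) = (c + 12)*(-½) = (12 + c)*(-½) = -6 - c/2)
w(Z, q) = 105 (w(Z, q) = -14*(-6 - ½*3) = -14*(-6 - 3/2) = -14*(-15/2) = 105)
49590 - w(-12, 110) = 49590 - 1*105 = 49590 - 105 = 49485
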